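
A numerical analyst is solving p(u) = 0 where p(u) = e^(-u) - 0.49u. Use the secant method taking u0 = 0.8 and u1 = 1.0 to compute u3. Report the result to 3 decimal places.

0.862

p(0.8) = 0.05733, p(1.0) = -0.12212
u2 = 1.00000 − (-0.12212)·(1.00000 − 0.80000) / (-0.12212 − 0.05733) = 1.00000 − (-0.02442)/(-0.17945) = 0.86389
p(0.86389) = -0.00179
u3 = 0.86389 − (-0.00179)·(0.86389 − 1.00000) / (-0.00179 − (-0.12212)) = 0.86389 − (0.00024)/(0.12033) = 0.86187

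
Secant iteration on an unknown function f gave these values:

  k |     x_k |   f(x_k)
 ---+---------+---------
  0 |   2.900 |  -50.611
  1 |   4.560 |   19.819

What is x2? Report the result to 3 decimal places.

x2 = 4.560 − 19.819·(4.560 − 2.900) / (19.819 − (-50.611))
   = 4.560 − (32.89954)/(70.43000) = 4.09288

4.093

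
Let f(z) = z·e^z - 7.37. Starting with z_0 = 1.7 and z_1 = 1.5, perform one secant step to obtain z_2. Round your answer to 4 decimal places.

f(1.7) = 1.935711, f(1.5) = -0.647466
z_2 = 1.500000 − (-0.647466)·(1.500000 − 1.700000) / (-0.647466 − 1.935711) = 1.500000 − (0.129493)/(-2.583177) = 1.550129

1.5501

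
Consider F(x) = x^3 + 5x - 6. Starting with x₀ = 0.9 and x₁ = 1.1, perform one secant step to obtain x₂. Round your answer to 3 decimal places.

F(0.9) = -0.77100, F(1.1) = 0.83100
x₂ = 1.10000 − 0.83100·(1.10000 − 0.90000) / (0.83100 − (-0.77100)) = 1.10000 − (0.16620)/(1.60200) = 0.99625

0.996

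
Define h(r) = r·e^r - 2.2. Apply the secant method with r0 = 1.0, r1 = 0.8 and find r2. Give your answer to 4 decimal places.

h(1.0) = 0.518282, h(0.8) = -0.419567
r2 = 0.800000 − (-0.419567)·(0.800000 − 1.000000) / (-0.419567 − 0.518282) = 0.800000 − (0.083913)/(-0.937849) = 0.889474

0.8895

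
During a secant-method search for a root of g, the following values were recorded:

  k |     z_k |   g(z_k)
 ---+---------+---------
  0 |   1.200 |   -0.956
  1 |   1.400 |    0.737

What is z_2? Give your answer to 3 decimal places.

1.313

z_2 = 1.400 − 0.737·(1.400 − 1.200) / (0.737 − (-0.956))
   = 1.400 − (0.14740)/(1.69300) = 1.31294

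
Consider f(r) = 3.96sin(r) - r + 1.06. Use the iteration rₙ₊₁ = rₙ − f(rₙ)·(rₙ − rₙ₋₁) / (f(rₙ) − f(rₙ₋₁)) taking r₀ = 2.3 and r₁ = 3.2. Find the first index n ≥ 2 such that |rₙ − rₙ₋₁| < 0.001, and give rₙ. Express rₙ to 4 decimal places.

f(2.3) = 1.712993, f(3.2) = -2.371162
r₂ = 3.200000 − (-2.371162)·(0.900000)/(-4.084154) = 2.677482;  |Δ| = 0.522518
f(2.677482) = 0.155125
r₃ = 2.677482 − 0.155125·(-0.522518)/(2.526287) = 2.709567;  |Δ| = 0.032085
f(2.709567) = 0.008531
r₄ = 2.709567 − 0.008531·(0.032085)/(-0.146594) = 2.711434;  |Δ| = 0.001867
f(2.711434) = -0.000054
r₅ = 2.711434 − (-0.000054)·(0.001867)/(-0.008585) = 2.711422;  |Δ| = 0.000012
|r₅ − r₄| = 0.000012 < 0.001

n = 5, rₙ = 2.7114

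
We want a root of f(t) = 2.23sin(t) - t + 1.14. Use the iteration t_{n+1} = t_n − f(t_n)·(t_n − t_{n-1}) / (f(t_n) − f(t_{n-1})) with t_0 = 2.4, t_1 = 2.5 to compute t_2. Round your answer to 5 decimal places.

2.49065

f(2.4) = 0.2462829, f(2.5) = -0.0254071
t_2 = 2.5000000 − (-0.0254071)·(2.5000000 − 2.4000000) / (-0.0254071 − 0.2462829) = 2.5000000 − (-0.0025407)/(-0.2716900) = 2.4906485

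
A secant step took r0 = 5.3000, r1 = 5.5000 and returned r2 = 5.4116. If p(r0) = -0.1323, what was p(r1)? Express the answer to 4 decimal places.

The secant line through (5.3000, -0.1323) and (5.5000, p(r1)) crosses zero at r2 = 5.4116.
So (5.3000, -0.1323), (5.5000, p(r1)), (5.4116, 0) are collinear:
p(r1) = -0.1323 · (5.5000 − 5.4116) / (5.3000 − 5.4116) = -0.1323 · (0.088400)/(-0.111600) = 0.104797

0.1048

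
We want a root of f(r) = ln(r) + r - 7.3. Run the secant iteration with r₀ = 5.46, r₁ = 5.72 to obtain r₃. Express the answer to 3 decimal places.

5.581

f(5.46) = -0.14255, f(5.72) = 0.16397
r₂ = 5.72000 − 0.16397·(5.72000 − 5.46000) / (0.16397 − (-0.14255)) = 5.72000 − (0.04263)/(0.30652) = 5.58092
f(5.58092) = 0.00027
r₃ = 5.58092 − 0.00027·(5.58092 − 5.72000) / (0.00027 − 0.16397) = 5.58092 − (-0.00004)/(-0.16370) = 5.58069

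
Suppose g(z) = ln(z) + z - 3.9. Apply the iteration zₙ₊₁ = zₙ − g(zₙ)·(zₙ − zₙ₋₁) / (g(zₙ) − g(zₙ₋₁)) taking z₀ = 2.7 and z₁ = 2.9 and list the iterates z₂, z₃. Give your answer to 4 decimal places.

g(2.7) = -0.206748, g(2.9) = 0.064711
z₂ = 2.900000 − 0.064711·(2.900000 − 2.700000) / (0.064711 − (-0.206748)) = 2.900000 − (0.012942)/(0.271459) = 2.852324
g(2.852324) = 0.000458
z₃ = 2.852324 − 0.000458·(2.852324 − 2.900000) / (0.000458 − 0.064711) = 2.852324 − (-0.000022)/(-0.064253) = 2.851984

2.8523, 2.8520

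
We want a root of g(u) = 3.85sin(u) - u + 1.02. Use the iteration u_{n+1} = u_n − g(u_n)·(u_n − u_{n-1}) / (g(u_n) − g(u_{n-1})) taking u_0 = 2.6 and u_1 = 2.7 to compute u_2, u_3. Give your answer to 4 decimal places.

g(2.6) = 0.404680, g(2.7) = -0.034587
u_2 = 2.700000 − (-0.034587)·(2.700000 − 2.600000) / (-0.034587 − 0.404680) = 2.700000 − (-0.003459)/(-0.439268) = 2.692126
g(2.692126) = 0.000642
u_3 = 2.692126 − 0.000642·(2.692126 − 2.700000) / (0.000642 − (-0.034587)) = 2.692126 − (-0.000005)/(0.035229) = 2.692270

2.6921, 2.6923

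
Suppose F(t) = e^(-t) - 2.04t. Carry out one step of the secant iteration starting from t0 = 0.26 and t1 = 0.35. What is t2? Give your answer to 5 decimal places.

0.34665

F(0.26) = 0.2406516, F(0.35) = -0.0093119
t2 = 0.3500000 − (-0.0093119)·(0.3500000 − 0.2600000) / (-0.0093119 − 0.2406516) = 0.3500000 − (-0.0008381)/(-0.2499635) = 0.3466472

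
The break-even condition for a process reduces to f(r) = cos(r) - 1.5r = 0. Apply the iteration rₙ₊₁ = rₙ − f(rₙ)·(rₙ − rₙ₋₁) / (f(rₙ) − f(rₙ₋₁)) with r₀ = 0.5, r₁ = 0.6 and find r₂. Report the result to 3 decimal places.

f(0.5) = 0.12758, f(0.6) = -0.07466
r₂ = 0.60000 − (-0.07466)·(0.60000 − 0.50000) / (-0.07466 − 0.12758) = 0.60000 − (-0.00747)/(-0.20225) = 0.56308

0.563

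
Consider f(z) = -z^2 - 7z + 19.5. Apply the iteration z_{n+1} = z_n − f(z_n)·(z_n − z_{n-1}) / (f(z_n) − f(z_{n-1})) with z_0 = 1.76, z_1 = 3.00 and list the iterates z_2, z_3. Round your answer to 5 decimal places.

f(1.76) = 4.0824000, f(3.00) = -10.5000000
z_2 = 3.0000000 − (-10.5000000)·(3.0000000 − 1.7600000) / (-10.5000000 − 4.0824000) = 3.0000000 − (-13.0200000)/(-14.5824000) = 2.1071429
f(2.1071429) = 0.3099490
z_3 = 2.1071429 − 0.3099490·(2.1071429 − 3.0000000) / (0.3099490 − (-10.5000000)) = 2.1071429 − (-0.2767402)/(10.8099490) = 2.1327434

2.10714, 2.13274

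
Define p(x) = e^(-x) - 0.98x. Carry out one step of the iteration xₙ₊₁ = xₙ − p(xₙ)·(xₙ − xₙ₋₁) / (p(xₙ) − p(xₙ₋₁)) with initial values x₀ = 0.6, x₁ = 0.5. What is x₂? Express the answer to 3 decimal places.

p(0.6) = -0.03919, p(0.5) = 0.11653
x₂ = 0.50000 − 0.11653·(0.50000 − 0.60000) / (0.11653 − (-0.03919)) = 0.50000 − (-0.01165)/(0.15572) = 0.57483

0.575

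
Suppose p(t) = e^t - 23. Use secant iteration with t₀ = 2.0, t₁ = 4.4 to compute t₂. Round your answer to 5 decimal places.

p(2.0) = -15.6109439, p(4.4) = 58.4508687
t₂ = 4.4000000 − 58.4508687·(4.4000000 − 2.0000000) / (58.4508687 − (-15.6109439)) = 4.4000000 − (140.2820848)/(74.0618126) = 2.5058783

2.50588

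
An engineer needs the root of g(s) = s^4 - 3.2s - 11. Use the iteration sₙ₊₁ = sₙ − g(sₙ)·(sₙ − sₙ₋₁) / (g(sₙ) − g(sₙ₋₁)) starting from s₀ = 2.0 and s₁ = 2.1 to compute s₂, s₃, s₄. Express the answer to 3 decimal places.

g(2.0) = -1.40000, g(2.1) = 1.72810
s₂ = 2.10000 − 1.72810·(2.10000 − 2.00000) / (1.72810 − (-1.40000)) = 2.10000 − (0.17281)/(3.12810) = 2.04476
g(2.04476) = -0.06224
s₃ = 2.04476 − (-0.06224)·(2.04476 − 2.10000) / (-0.06224 − 1.72810) = 2.04476 − (0.00344)/(-1.79034) = 2.04668
g(2.04668) = -0.00262
s₄ = 2.04668 − (-0.00262)·(2.04668 − 2.04476) / (-0.00262 − (-0.06224)) = 2.04668 − (-0.00001)/(0.05963) = 2.04676

2.045, 2.047, 2.047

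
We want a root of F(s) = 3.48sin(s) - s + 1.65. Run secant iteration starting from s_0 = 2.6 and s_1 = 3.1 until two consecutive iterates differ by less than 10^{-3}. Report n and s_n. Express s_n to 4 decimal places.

F(2.6) = 0.843945, F(3.1) = -1.305299
s_2 = 3.100000 − (-1.305299)·(0.500000)/(-2.149244) = 2.796335;  |Δ| = 0.303665
F(2.796335) = 0.031432
s_3 = 2.796335 − 0.031432·(-0.303665)/(1.336731) = 2.803476;  |Δ| = 0.007140
F(2.803476) = 0.000880
s_4 = 2.803476 − 0.000880·(0.007140)/(-0.030553) = 2.803681;  |Δ| = 0.000206
|s_4 − s_3| = 0.000206 < 10^{-3}

n = 4, s_n = 2.8037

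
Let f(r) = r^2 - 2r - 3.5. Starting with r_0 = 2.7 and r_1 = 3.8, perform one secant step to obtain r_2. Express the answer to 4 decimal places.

3.0578

f(2.7) = -1.610000, f(3.8) = 3.340000
r_2 = 3.800000 − 3.340000·(3.800000 − 2.700000) / (3.340000 − (-1.610000)) = 3.800000 − (3.674000)/(4.950000) = 3.057778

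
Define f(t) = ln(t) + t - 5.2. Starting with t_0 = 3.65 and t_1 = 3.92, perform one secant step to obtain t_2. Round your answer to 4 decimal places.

f(3.65) = -0.255273, f(3.92) = 0.086092
t_2 = 3.920000 − 0.086092·(3.920000 − 3.650000) / (0.086092 − (-0.255273)) = 3.920000 − (0.023245)/(0.341364) = 3.851906

3.8519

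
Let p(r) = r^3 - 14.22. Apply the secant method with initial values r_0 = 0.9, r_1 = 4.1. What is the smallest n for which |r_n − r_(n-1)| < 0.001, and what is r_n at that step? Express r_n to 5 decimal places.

p(0.9) = -13.4910000, p(4.1) = 54.7010000
r_2 = 4.1000000 − 54.7010000·(3.2000000)/(68.1920000) = 1.5330831;  |Δ| = 2.5669169
p(1.5330831) = -10.6167279
r_3 = 1.5330831 − (-10.6167279)·(-2.5669169)/(-65.3177279) = 1.9503091;  |Δ| = 0.4172261
p(1.9503091) = -6.8015981
r_4 = 1.9503091 − (-6.8015981)·(0.4172261)/(3.8151299) = 2.6941381;  |Δ| = 0.7438289
p(2.6941381) = 5.3350777
r_5 = 2.6941381 − 5.3350777·(0.7438289)/(12.1366758) = 2.3671634;  |Δ| = 0.3269746
p(2.3671634) = -0.9556880
r_6 = 2.3671634 − (-0.9556880)·(-0.3269746)/(-6.2907658) = 2.4168372;  |Δ| = 0.0496737
p(2.4168372) = -0.1030081
r_7 = 2.4168372 − (-0.1030081)·(0.0496737)/(0.8526799) = 2.4228380;  |Δ| = 0.0060008
p(2.4228380) = 0.0024078
r_8 = 2.4228380 − 0.0024078·(0.0060008)/(0.1054159) = 2.4227009;  |Δ| = 0.0001371
|r_8 − r_7| = 0.0001371 < 0.001

n = 8, r_n = 2.42270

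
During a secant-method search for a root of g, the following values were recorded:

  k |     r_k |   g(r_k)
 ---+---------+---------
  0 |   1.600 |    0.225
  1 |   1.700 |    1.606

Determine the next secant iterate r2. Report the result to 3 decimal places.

1.584

r2 = 1.700 − 1.606·(1.700 − 1.600) / (1.606 − 0.225)
   = 1.700 − (0.16060)/(1.38100) = 1.58371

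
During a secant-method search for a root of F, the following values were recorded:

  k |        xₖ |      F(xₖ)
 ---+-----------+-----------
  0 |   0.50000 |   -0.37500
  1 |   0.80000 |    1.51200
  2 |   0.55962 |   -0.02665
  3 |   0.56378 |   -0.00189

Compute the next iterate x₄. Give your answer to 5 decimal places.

0.56410

x₄ = 0.56378 − (-0.00189)·(0.56378 − 0.55962) / (-0.00189 − (-0.02665))
   = 0.56378 − (-0.0000079)/(0.0247600) = 0.5640975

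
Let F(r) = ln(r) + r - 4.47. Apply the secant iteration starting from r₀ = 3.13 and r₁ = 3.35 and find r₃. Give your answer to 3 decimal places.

F(3.13) = -0.19897, F(3.35) = 0.08896
r₂ = 3.35000 − 0.08896·(3.35000 − 3.13000) / (0.08896 − (-0.19897)) = 3.35000 − (0.01957)/(0.28793) = 3.28203
F(3.28203) = 0.00049
r₃ = 3.28203 − 0.00049·(3.28203 − 3.35000) / (0.00049 − 0.08896) = 3.28203 − (-0.00003)/(-0.08847) = 3.28165

3.282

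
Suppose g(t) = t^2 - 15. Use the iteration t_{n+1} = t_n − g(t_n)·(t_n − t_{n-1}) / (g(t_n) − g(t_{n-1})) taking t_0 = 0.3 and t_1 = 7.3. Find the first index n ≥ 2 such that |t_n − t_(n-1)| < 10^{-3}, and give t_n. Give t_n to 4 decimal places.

g(0.3) = -14.910000, g(7.3) = 38.290000
t_2 = 7.300000 − 38.290000·(7.000000)/(53.200000) = 2.261842;  |Δ| = 5.038158
g(2.261842) = -9.884070
t_3 = 2.261842 − (-9.884070)·(-5.038158)/(-48.174070) = 3.295541;  |Δ| = 1.033699
g(3.295541) = -4.139406
t_4 = 3.295541 − (-4.139406)·(1.033699)/(5.744664) = 4.040390;  |Δ| = 0.744848
g(4.040390) = 1.324748
t_5 = 4.040390 − 1.324748·(0.744848)/(5.464154) = 3.859806;  |Δ| = 0.180583
g(3.859806) = -0.101897
t_6 = 3.859806 − (-0.101897)·(-0.180583)/(-1.426644) = 3.872704;  |Δ| = 0.012898
g(3.872704) = -0.002163
t_7 = 3.872704 − (-0.002163)·(0.012898)/(0.099734) = 3.872984;  |Δ| = 0.000280
|t_7 − t_6| = 0.000280 < 10^{-3}

n = 7, t_n = 3.8730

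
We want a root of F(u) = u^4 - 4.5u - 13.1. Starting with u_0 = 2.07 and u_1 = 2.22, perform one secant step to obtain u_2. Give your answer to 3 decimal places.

F(2.07) = -4.05463, F(2.22) = 1.19913
u_2 = 2.22000 − 1.19913·(2.22000 − 2.07000) / (1.19913 − (-4.05463)) = 2.22000 − (0.17987)/(5.25376) = 2.18576

2.186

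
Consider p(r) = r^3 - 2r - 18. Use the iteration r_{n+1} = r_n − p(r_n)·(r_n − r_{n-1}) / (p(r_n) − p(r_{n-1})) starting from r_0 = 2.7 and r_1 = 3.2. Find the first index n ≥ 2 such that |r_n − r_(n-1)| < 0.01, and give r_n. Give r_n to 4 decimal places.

p(2.7) = -3.717000, p(3.2) = 8.368000
r_2 = 3.200000 − 8.368000·(0.500000)/(12.085000) = 2.853786;  |Δ| = 0.346214
p(2.853786) = -0.466076
r_3 = 2.853786 − (-0.466076)·(-0.346214)/(-8.834076) = 2.872052;  |Δ| = 0.018266
p(2.872052) = -0.053468
r_4 = 2.872052 − (-0.053468)·(0.018266)/(0.412608) = 2.874419;  |Δ| = 0.002367
|r_4 − r_3| = 0.002367 < 0.01

n = 4, r_n = 2.8744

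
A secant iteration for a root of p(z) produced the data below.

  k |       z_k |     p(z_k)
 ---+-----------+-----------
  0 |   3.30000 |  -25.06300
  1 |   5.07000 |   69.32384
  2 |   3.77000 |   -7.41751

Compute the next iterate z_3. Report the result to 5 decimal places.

3.89565

z_3 = 3.77000 − (-7.41751)·(3.77000 − 5.07000) / (-7.41751 − 69.32384)
   = 3.77000 − (9.6427630)/(-76.7413500) = 3.8956528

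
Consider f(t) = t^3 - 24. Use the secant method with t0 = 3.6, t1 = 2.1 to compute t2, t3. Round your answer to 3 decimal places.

f(3.6) = 22.65600, f(2.1) = -14.73900
t2 = 2.10000 − (-14.73900)·(2.10000 − 3.60000) / (-14.73900 − 22.65600) = 2.10000 − (22.10850)/(-37.39500) = 2.69122
f(2.69122) = -4.50849
t3 = 2.69122 − (-4.50849)·(2.69122 − 2.10000) / (-4.50849 − (-14.73900)) = 2.69122 − (-2.66549)/(10.23051) = 2.95176

2.691, 2.952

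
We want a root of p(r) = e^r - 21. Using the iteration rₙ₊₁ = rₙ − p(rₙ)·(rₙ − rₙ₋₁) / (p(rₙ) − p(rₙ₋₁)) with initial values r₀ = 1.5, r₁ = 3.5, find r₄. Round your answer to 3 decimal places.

p(1.5) = -16.51831, p(3.5) = 12.11545
r₂ = 3.50000 − 12.11545·(3.50000 − 1.50000) / (12.11545 − (-16.51831)) = 3.50000 − (24.23090)/(28.63376) = 2.65376
p(2.65376) = -6.79258
r₃ = 2.65376 − (-6.79258)·(2.65376 − 3.50000) / (-6.79258 − 12.11545) = 2.65376 − (5.74812)/(-18.90803) = 2.95777
p(2.95777) = -1.74504
r₄ = 2.95777 − (-1.74504)·(2.95777 − 2.65376) / (-1.74504 − (-6.79258)) = 2.95777 − (-0.53050)/(5.04754) = 3.06287

3.063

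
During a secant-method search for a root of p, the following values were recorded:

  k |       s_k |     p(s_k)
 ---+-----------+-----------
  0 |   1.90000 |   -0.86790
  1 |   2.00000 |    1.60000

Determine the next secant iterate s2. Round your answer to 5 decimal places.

1.93517

s2 = 2.00000 − 1.60000·(2.00000 − 1.90000) / (1.60000 − (-0.86790))
   = 2.00000 − (0.1600000)/(2.4679000) = 1.9351676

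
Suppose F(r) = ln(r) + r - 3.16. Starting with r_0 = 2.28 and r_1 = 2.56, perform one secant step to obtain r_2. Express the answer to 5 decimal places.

2.31949

F(2.28) = -0.0558246, F(2.56) = 0.3400073
r_2 = 2.5600000 − 0.3400073·(2.5600000 − 2.2800000) / (0.3400073 − (-0.0558246)) = 2.5600000 − (0.0952020)/(0.3958318) = 2.3194887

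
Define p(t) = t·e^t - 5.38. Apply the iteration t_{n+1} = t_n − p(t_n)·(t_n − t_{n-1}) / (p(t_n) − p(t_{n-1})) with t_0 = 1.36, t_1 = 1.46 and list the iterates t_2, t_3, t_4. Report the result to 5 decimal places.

1.36822, 1.36874, 1.36877

p(1.36) = -0.0811771, p(1.46) = 0.9067009
t_2 = 1.4600000 − 0.9067009·(1.4600000 − 1.3600000) / (0.9067009 − (-0.0811771)) = 1.4600000 − (0.0906701)/(0.9878780) = 1.3682173
p(1.3682173) = -0.0051751
t_3 = 1.3682173 − (-0.0051751)·(1.3682173 − 1.4600000) / (-0.0051751 − 0.9067009) = 1.3682173 − (0.0004750)/(-0.9118761) = 1.3687382
p(1.3687382) = -0.0003274
t_4 = 1.3687382 − (-0.0003274)·(1.3687382 − 1.3682173) / (-0.0003274 − (-0.0051751)) = 1.3687382 − (-0.0000002)/(0.0048477) = 1.3687734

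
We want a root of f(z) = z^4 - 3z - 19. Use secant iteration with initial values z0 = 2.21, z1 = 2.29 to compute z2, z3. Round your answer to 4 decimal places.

2.2517, 2.2528

f(2.21) = -1.775567, f(2.29) = 1.630585
z2 = 2.290000 − 1.630585·(2.290000 − 2.210000) / (1.630585 − (-1.775567)) = 2.290000 − (0.130447)/(3.406152) = 2.251703
f(2.251703) = -0.048539
z3 = 2.251703 − (-0.048539)·(2.251703 − 2.290000) / (-0.048539 − 1.630585) = 2.251703 − (0.001859)/(-1.679124) = 2.252810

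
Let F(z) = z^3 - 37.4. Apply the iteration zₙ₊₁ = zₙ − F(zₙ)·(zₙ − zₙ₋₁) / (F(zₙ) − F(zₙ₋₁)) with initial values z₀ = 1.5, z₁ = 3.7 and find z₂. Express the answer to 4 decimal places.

3.0833

F(1.5) = -34.025000, F(3.7) = 13.253000
z₂ = 3.700000 − 13.253000·(3.700000 − 1.500000) / (13.253000 − (-34.025000)) = 3.700000 − (29.156600)/(47.278000) = 3.083295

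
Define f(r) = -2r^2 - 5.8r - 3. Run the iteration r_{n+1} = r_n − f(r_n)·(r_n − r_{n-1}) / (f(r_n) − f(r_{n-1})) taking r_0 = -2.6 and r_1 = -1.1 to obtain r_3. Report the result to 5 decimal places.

f(-2.6) = -1.4400000, f(-1.1) = 0.9600000
r_2 = -1.1000000 − 0.9600000·(-1.1000000 − (-2.6000000)) / (0.9600000 − (-1.4400000)) = -1.1000000 − (1.4400000)/(2.4000000) = -1.7000000
f(-1.7000000) = 1.0800000
r_3 = -1.7000000 − 1.0800000·(-1.7000000 − (-1.1000000)) / (1.0800000 − 0.9600000) = -1.7000000 − (-0.6480000)/(0.1200000) = 3.7000000

3.70000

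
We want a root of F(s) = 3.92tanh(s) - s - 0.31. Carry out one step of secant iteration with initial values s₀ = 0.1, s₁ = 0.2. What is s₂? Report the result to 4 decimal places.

F(0.1) = -0.019301, F(0.2) = 0.263711
s₂ = 0.200000 − 0.263711·(0.200000 − 0.100000) / (0.263711 − (-0.019301)) = 0.200000 − (0.026371)/(0.283013) = 0.106820

0.1068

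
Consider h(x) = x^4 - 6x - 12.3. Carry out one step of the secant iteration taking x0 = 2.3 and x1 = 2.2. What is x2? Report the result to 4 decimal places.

h(2.3) = 1.884100, h(2.2) = -2.074400
x2 = 2.200000 − (-2.074400)·(2.200000 − 2.300000) / (-2.074400 − 1.884100) = 2.200000 − (0.207440)/(-3.958500) = 2.252404

2.2524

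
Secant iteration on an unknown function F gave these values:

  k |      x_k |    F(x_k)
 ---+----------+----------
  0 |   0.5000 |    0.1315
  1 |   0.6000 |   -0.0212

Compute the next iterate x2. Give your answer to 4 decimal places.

x2 = 0.6000 − (-0.0212)·(0.6000 − 0.5000) / (-0.0212 − 0.1315)
   = 0.6000 − (-0.002120)/(-0.152700) = 0.586117

0.5861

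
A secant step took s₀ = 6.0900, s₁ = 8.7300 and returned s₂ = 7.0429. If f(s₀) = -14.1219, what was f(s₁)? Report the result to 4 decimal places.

25.0027

The secant line through (6.0900, -14.1219) and (8.7300, f(s₁)) crosses zero at s₂ = 7.0429.
So (6.0900, -14.1219), (8.7300, f(s₁)), (7.0429, 0) are collinear:
f(s₁) = -14.1219 · (8.7300 − 7.0429) / (6.0900 − 7.0429) = -14.1219 · (1.687100)/(-0.952900) = 25.002684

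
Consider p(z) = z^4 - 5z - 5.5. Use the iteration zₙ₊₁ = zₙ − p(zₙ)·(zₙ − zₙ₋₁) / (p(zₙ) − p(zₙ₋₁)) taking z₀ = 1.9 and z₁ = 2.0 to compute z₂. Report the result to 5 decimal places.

1.97974

p(1.9) = -1.9679000, p(2.0) = 0.5000000
z₂ = 2.0000000 − 0.5000000·(2.0000000 − 1.9000000) / (0.5000000 − (-1.9679000)) = 2.0000000 − (0.0500000)/(2.4679000) = 1.9797399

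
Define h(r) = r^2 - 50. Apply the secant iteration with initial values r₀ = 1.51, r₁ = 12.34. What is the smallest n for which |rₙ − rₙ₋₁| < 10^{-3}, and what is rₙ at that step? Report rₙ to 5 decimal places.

h(1.51) = -47.7199000, h(12.34) = 102.2756000
r₂ = 12.3400000 − 102.2756000·(10.8300000)/(149.9955000) = 4.9554801;  |Δ| = 7.3845199
h(4.9554801) = -25.4432165
r₃ = 4.9554801 − (-25.4432165)·(-7.3845199)/(-127.7188165) = 6.4265706;  |Δ| = 1.4710905
h(6.4265706) = -8.6991897
r₄ = 6.4265706 − (-8.6991897)·(1.4710905)/(16.7440268) = 7.1908608;  |Δ| = 0.7642902
h(7.1908608) = 1.7084795
r₅ = 7.1908608 − 1.7084795·(0.7642902)/(10.4076693) = 7.0653981;  |Δ| = 0.1254627
h(7.0653981) = -0.0801490
r₆ = 7.0653981 − (-0.0801490)·(-0.1254627)/(-1.7886285) = 7.0710202;  |Δ| = 0.0056220
h(7.0710202) = -0.0006737
r₇ = 7.0710202 − (-0.0006737)·(0.0056220)/(0.0794753) = 7.0710678;  |Δ| = 0.0000477
|r₇ − r₆| = 0.0000477 < 10^{-3}

n = 7, rₙ = 7.07107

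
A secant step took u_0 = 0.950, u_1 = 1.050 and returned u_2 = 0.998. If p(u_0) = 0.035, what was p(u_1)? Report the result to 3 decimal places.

The secant line through (0.950, 0.035) and (1.050, p(u_1)) crosses zero at u_2 = 0.998.
So (0.950, 0.035), (1.050, p(u_1)), (0.998, 0) are collinear:
p(u_1) = 0.035 · (1.050 − 0.998) / (0.950 − 0.998) = 0.035 · (0.05200)/(-0.04800) = -0.03792

-0.038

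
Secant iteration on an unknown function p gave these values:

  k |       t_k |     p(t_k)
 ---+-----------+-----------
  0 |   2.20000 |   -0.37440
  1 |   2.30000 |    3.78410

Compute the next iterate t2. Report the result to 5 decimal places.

t2 = 2.30000 − 3.78410·(2.30000 − 2.20000) / (3.78410 − (-0.37440))
   = 2.30000 − (0.3784100)/(4.1585000) = 2.2090032

2.20900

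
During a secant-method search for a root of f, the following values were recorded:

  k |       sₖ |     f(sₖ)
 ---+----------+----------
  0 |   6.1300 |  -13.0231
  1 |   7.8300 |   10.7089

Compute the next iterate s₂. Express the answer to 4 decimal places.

s₂ = 7.8300 − 10.7089·(7.8300 − 6.1300) / (10.7089 − (-13.0231))
   = 7.8300 − (18.205130)/(23.732000) = 7.062887

7.0629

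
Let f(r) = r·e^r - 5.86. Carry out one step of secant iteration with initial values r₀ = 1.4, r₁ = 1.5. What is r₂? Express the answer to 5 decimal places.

f(1.4) = -0.1827200, f(1.5) = 0.8625336
r₂ = 1.5000000 − 0.8625336·(1.5000000 − 1.4000000) / (0.8625336 − (-0.1827200)) = 1.5000000 − (0.0862534)/(1.0452537) = 1.4174809

1.41748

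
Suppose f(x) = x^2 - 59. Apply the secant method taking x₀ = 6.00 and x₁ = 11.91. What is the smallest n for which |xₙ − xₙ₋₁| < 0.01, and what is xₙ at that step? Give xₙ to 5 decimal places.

n = 5, xₙ = 7.68113

f(6.00) = -23.0000000, f(11.91) = 82.8481000
x₂ = 11.9100000 − 82.8481000·(5.9100000)/(105.8481000) = 7.2841988;  |Δ| = 4.6258012
f(7.2841988) = -5.9404483
x₃ = 7.2841988 − (-5.9404483)·(-4.6258012)/(-88.7885483) = 7.5936906;  |Δ| = 0.3094919
f(7.5936906) = -1.3358626
x₄ = 7.5936906 − (-1.3358626)·(0.3094919)/(4.6045856) = 7.6834791;  |Δ| = 0.0897884
f(7.6834791) = 0.0358508
x₅ = 7.6834791 − 0.0358508·(0.0897884)/(1.3717134) = 7.6811324;  |Δ| = 0.0023467
|x₅ − x₄| = 0.0023467 < 0.01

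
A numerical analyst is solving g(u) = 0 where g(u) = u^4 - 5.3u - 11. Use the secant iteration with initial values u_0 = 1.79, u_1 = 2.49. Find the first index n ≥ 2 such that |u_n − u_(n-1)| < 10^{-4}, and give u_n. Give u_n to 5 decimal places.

g(1.79) = -10.2207432, g(2.49) = 14.2442400
u_2 = 2.4900000 − 14.2442400·(0.7000000)/(24.4649832) = 2.0824392;  |Δ| = 0.4075608
g(2.0824392) = -3.2312355
u_3 = 2.0824392 − (-3.2312355)·(-0.4075608)/(-17.4754755) = 2.1577977;  |Δ| = 0.0753585
g(2.1577977) = -0.7571465
u_4 = 2.1577977 − (-0.7571465)·(0.0753585)/(2.4740890) = 2.1808596;  |Δ| = 0.0230620
g(2.1808596) = 0.0623952
u_5 = 2.1808596 − 0.0623952·(0.0230620)/(0.8195416) = 2.1791038;  |Δ| = 0.0017558
g(2.1791038) = -0.0010595
u_6 = 2.1791038 − (-0.0010595)·(-0.0017558)/(-0.0634546) = 2.1791332;  |Δ| = 0.0000293
|u_6 − u_5| = 0.0000293 < 10^{-4}

n = 6, u_n = 2.17913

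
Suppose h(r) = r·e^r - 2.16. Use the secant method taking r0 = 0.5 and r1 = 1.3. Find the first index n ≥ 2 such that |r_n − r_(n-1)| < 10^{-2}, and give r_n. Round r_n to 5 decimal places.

n = 5, r_n = 0.88834

h(0.5) = -1.3356394, h(1.3) = 2.6100857
r2 = 1.3000000 − 2.6100857·(0.8000000)/(3.9457250) = 0.7708023;  |Δ| = 0.5291977
h(0.7708023) = -0.4939110
r3 = 0.7708023 − (-0.4939110)·(-0.5291977)/(-3.1039966) = 0.8550088;  |Δ| = 0.0842064
h(0.8550088) = -0.1495367
r4 = 0.8550088 − (-0.1495367)·(0.0842064)/(0.3443743) = 0.8915735;  |Δ| = 0.0365647
h(0.8915735) = 0.0145159
r5 = 0.8915735 − 0.0145159·(0.0365647)/(0.1640526) = 0.8883381;  |Δ| = 0.0032354
|r5 − r4| = 0.0032354 < 10^{-2}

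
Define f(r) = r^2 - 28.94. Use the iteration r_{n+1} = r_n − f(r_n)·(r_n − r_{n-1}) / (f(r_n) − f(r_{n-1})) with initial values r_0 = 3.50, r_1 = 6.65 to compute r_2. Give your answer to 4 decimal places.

5.1443

f(3.50) = -16.690000, f(6.65) = 15.282500
r_2 = 6.650000 − 15.282500·(6.650000 − 3.500000) / (15.282500 − (-16.690000)) = 6.650000 − (48.139875)/(31.972500) = 5.144335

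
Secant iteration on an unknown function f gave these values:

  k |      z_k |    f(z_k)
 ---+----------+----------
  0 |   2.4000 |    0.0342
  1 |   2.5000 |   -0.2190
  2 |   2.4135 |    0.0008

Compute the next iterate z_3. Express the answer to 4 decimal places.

2.4138

z_3 = 2.4135 − 0.0008·(2.4135 − 2.5000) / (0.0008 − (-0.2190))
   = 2.4135 − (-0.000069)/(0.219800) = 2.413815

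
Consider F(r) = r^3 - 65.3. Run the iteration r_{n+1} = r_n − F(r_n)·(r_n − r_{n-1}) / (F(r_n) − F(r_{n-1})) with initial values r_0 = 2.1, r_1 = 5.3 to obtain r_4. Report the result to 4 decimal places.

F(2.1) = -56.039000, F(5.3) = 83.577000
r_2 = 5.300000 − 83.577000·(5.300000 − 2.100000) / (83.577000 − (-56.039000)) = 5.300000 − (267.446400)/(139.616000) = 3.384414
F(3.384414) = -26.534035
r_3 = 3.384414 − (-26.534035)·(3.384414 − 5.300000) / (-26.534035 − 83.577000) = 3.384414 − (50.828215)/(-110.111035) = 3.846023
F(3.846023) = -8.410034
r_4 = 3.846023 − (-8.410034)·(3.846023 − 3.384414) / (-8.410034 − (-26.534035)) = 3.846023 − (-3.882145)/(18.124001) = 4.060222

4.0602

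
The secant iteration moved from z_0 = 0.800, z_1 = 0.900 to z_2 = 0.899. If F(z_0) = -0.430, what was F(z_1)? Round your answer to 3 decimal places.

0.004

The secant line through (0.800, -0.430) and (0.900, F(z_1)) crosses zero at z_2 = 0.899.
So (0.800, -0.430), (0.900, F(z_1)), (0.899, 0) are collinear:
F(z_1) = -0.430 · (0.900 − 0.899) / (0.800 − 0.899) = -0.430 · (0.00100)/(-0.09900) = 0.00434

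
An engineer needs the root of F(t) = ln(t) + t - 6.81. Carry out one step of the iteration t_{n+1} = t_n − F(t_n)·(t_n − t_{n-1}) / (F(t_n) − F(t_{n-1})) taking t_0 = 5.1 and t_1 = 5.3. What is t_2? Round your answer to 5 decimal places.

F(5.1) = -0.0807595, F(5.3) = 0.1577068
t_2 = 5.3000000 − 0.1577068·(5.3000000 − 5.1000000) / (0.1577068 − (-0.0807595)) = 5.3000000 − (0.0315414)/(0.2384663) = 5.1677324

5.16773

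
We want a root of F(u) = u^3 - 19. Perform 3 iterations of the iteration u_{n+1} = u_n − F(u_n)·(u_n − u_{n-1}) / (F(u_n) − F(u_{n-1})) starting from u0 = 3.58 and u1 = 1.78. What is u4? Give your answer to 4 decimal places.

F(3.58) = 26.882712, F(1.78) = -13.360248
u2 = 1.780000 − (-13.360248)·(1.780000 − 3.580000) / (-13.360248 − 26.882712) = 1.780000 − (24.048446)/(-40.242960) = 2.377581
F(2.377581) = -5.559785
u3 = 2.377581 − (-5.559785)·(2.377581 − 1.780000) / (-5.559785 − (-13.360248)) = 2.377581 − (-3.322424)/(7.800463) = 2.803508
F(2.803508) = 3.034612
u4 = 2.803508 − 3.034612·(2.803508 − 2.377581) / (3.034612 − (-5.559785)) = 2.803508 − (1.292522)/(8.594397) = 2.653117

2.6531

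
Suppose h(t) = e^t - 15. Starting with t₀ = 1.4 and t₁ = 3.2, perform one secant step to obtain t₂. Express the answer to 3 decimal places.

h(1.4) = -10.94480, h(3.2) = 9.53253
t₂ = 3.20000 − 9.53253·(3.20000 − 1.40000) / (9.53253 − (-10.94480)) = 3.20000 − (17.15855)/(20.47733) = 2.36207

2.362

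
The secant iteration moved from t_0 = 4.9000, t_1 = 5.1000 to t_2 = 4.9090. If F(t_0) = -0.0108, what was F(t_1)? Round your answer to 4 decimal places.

0.2292

The secant line through (4.9000, -0.0108) and (5.1000, F(t_1)) crosses zero at t_2 = 4.9090.
So (4.9000, -0.0108), (5.1000, F(t_1)), (4.9090, 0) are collinear:
F(t_1) = -0.0108 · (5.1000 − 4.9090) / (4.9000 − 4.9090) = -0.0108 · (0.191000)/(-0.009000) = 0.229200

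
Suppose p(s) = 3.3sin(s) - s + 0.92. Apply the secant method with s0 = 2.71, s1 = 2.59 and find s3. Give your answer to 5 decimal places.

2.60552

p(2.71) = -0.4095508, p(2.59) = 0.0593463
s2 = 2.5900000 − 0.0593463·(2.5900000 − 2.7100000) / (0.0593463 − (-0.4095508)) = 2.5900000 − (-0.0071216)/(0.4688971) = 2.6051879
p(2.6051879) = 0.0012738
s3 = 2.6051879 − 0.0012738·(2.6051879 − 2.5900000) / (0.0012738 − 0.0593463) = 2.6051879 − (0.0000193)/(-0.0580725) = 2.6055210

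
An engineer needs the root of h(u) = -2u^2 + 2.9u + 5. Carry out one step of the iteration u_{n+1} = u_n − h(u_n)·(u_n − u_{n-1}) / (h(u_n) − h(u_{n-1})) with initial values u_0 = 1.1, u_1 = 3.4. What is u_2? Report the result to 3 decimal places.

2.046

h(1.1) = 5.77000, h(3.4) = -8.26000
u_2 = 3.40000 − (-8.26000)·(3.40000 − 1.10000) / (-8.26000 − 5.77000) = 3.40000 − (-18.99800)/(-14.03000) = 2.04590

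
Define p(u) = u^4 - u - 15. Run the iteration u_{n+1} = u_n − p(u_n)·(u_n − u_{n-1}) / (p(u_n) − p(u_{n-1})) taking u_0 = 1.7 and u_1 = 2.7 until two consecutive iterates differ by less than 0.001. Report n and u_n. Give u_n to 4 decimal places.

p(1.7) = -8.347900, p(2.7) = 35.444100
u_2 = 2.700000 − 35.444100·(1.000000)/(43.792000) = 1.890626;  |Δ| = 0.809374
p(1.890626) = -4.113810
u_3 = 1.890626 − (-4.113810)·(-0.809374)/(-39.557910) = 1.974797;  |Δ| = 0.084171
p(1.974797) = -1.766186
u_4 = 1.974797 − (-1.766186)·(0.084171)/(2.347625) = 2.038121;  |Δ| = 0.063324
p(2.038121) = 0.217060
u_5 = 2.038121 − 0.217060·(0.063324)/(1.983246) = 2.031190;  |Δ| = 0.006931
p(2.031190) = -0.009519
u_6 = 2.031190 − (-0.009519)·(-0.006931)/(-0.226579) = 2.031481;  |Δ| = 0.000291
|u_6 − u_5| = 0.000291 < 0.001

n = 6, u_n = 2.0315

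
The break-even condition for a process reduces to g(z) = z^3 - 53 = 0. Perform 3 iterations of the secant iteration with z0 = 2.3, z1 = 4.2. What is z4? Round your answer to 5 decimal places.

3.75758

g(2.3) = -40.8330000, g(4.2) = 21.0880000
z2 = 4.2000000 − 21.0880000·(4.2000000 − 2.3000000) / (21.0880000 − (-40.8330000)) = 4.2000000 − (40.0672000)/(61.9210000) = 3.5529303
g(3.5529303) = -8.1502444
z3 = 3.5529303 − (-8.1502444)·(3.5529303 − 4.2000000) / (-8.1502444 − 21.0880000) = 3.5529303 − (5.2737758)/(-29.2382444) = 3.7333029
g(3.7333029) = -0.9669035
z4 = 3.7333029 − (-0.9669035)·(3.7333029 − 3.5529303) / (-0.9669035 − (-8.1502444)) = 3.7333029 − (-0.1744028)/(7.1833409) = 3.7575817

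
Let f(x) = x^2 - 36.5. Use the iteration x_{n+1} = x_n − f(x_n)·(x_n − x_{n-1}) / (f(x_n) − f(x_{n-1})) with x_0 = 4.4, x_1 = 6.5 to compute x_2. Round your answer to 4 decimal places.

5.9725

f(4.4) = -17.140000, f(6.5) = 5.750000
x_2 = 6.500000 − 5.750000·(6.500000 − 4.400000) / (5.750000 − (-17.140000)) = 6.500000 − (12.075000)/(22.890000) = 5.972477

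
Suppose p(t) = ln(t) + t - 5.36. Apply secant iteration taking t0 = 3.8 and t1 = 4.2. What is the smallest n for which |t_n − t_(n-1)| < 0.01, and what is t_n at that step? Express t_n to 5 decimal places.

n = 3, t_n = 3.97897

p(3.8) = -0.2249989, p(4.2) = 0.2750845
t2 = 4.2000000 − 0.2750845·(0.4000000)/(0.5000835) = 3.9799691;  |Δ| = 0.2200309
p(3.9799691) = 0.0012432
t3 = 3.9799691 − 0.0012432·(-0.2200309)/(-0.2738414) = 3.9789702;  |Δ| = 0.0009989
|t3 − t2| = 0.0009989 < 0.01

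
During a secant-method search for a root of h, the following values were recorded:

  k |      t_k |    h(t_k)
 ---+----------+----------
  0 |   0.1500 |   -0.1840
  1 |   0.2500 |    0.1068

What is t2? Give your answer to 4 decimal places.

0.2133

t2 = 0.2500 − 0.1068·(0.2500 − 0.1500) / (0.1068 − (-0.1840))
   = 0.2500 − (0.010680)/(0.290800) = 0.213274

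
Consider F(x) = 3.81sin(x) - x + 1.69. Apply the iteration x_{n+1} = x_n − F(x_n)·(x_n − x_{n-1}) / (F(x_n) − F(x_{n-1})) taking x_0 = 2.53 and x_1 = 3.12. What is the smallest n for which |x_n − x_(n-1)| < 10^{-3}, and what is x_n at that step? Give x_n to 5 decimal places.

F(2.53) = 1.3475959, F(3.12) = -1.3477384
x_2 = 3.1200000 − (-1.3477384)·(0.5900000)/(-2.6953343) = 2.8249844;  |Δ| = 0.2950156
F(2.8249844) = 0.0512408
x_3 = 2.8249844 − 0.0512408·(-0.2950156)/(1.3989791) = 2.8357900;  |Δ| = 0.0108056
F(2.8357900) = 0.0012435
x_4 = 2.8357900 − 0.0012435·(0.0108056)/(-0.0499972) = 2.8360588;  |Δ| = 0.0002688
|x_4 − x_3| = 0.0002688 < 10^{-3}

n = 4, x_n = 2.83606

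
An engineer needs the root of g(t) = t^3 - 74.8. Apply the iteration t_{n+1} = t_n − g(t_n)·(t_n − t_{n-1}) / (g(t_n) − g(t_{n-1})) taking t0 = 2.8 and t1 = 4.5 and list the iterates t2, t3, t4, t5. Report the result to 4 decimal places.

4.0988, 4.2058, 4.2136, 4.2134

g(2.8) = -52.848000, g(4.5) = 16.325000
t2 = 4.500000 − 16.325000·(4.500000 − 2.800000) / (16.325000 − (-52.848000)) = 4.500000 − (27.752500)/(69.173000) = 4.098796
g(4.098796) = -5.939711
t3 = 4.098796 − (-5.939711)·(4.098796 − 4.500000) / (-5.939711 − 16.325000) = 4.098796 − (2.383037)/(-22.264711) = 4.205828
g(4.205828) = -0.403164
t4 = 4.205828 − (-0.403164)·(4.205828 − 4.098796) / (-0.403164 − (-5.939711)) = 4.205828 − (-0.043152)/(5.536547) = 4.213622
g(4.213622) = 0.011203
t5 = 4.213622 − 0.011203·(4.213622 − 4.205828) / (0.011203 − (-0.403164)) = 4.213622 − (0.000087)/(0.414368) = 4.213411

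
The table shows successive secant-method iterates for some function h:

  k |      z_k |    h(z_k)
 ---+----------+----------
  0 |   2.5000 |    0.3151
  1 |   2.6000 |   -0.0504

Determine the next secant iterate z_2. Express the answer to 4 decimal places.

z_2 = 2.6000 − (-0.0504)·(2.6000 − 2.5000) / (-0.0504 − 0.3151)
   = 2.6000 − (-0.005040)/(-0.365500) = 2.586211

2.5862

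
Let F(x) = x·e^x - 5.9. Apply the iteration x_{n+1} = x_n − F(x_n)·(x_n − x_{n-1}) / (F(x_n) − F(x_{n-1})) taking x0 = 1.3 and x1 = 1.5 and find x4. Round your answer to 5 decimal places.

F(1.3) = -1.1299143, F(1.5) = 0.8225336
x2 = 1.5000000 − 0.8225336·(1.5000000 − 1.3000000) / (0.8225336 − (-1.1299143)) = 1.5000000 − (0.1645067)/(1.9524479) = 1.4157434
F(1.4157434) = -0.0677779
x3 = 1.4157434 − (-0.0677779)·(1.4157434 − 1.5000000) / (-0.0677779 − 0.8225336) = 1.4157434 − (0.0057107)/(-0.8903115) = 1.4221577
F(1.4221577) = -0.0036538
x4 = 1.4221577 − (-0.0036538)·(1.4221577 − 1.4157434) / (-0.0036538 − (-0.0677779)) = 1.4221577 − (-0.0000234)/(0.0641240) = 1.4225232

1.42252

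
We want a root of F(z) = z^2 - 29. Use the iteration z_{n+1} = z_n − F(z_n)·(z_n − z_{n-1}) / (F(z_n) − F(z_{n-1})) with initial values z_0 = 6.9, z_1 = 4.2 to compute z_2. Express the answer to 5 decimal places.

5.22342

F(6.9) = 18.6100000, F(4.2) = -11.3600000
z_2 = 4.2000000 − (-11.3600000)·(4.2000000 − 6.9000000) / (-11.3600000 − 18.6100000) = 4.2000000 − (30.6720000)/(-29.9700000) = 5.2234234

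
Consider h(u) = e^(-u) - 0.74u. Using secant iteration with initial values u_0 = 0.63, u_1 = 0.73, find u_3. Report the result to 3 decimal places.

0.683

h(0.63) = 0.06639, h(0.73) = -0.05829
u_2 = 0.73000 − (-0.05829)·(0.73000 − 0.63000) / (-0.05829 − 0.06639) = 0.73000 − (-0.00583)/(-0.12468) = 0.68325
h(0.68325) = -0.00063
u_3 = 0.68325 − (-0.00063)·(0.68325 − 0.73000) / (-0.00063 − (-0.05829)) = 0.68325 − (0.00003)/(0.05766) = 0.68274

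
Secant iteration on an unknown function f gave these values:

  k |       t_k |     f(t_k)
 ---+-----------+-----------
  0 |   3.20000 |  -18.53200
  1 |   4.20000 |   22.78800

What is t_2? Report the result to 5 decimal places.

3.64850

t_2 = 4.20000 − 22.78800·(4.20000 − 3.20000) / (22.78800 − (-18.53200))
   = 4.20000 − (22.7880000)/(41.3200000) = 3.6484995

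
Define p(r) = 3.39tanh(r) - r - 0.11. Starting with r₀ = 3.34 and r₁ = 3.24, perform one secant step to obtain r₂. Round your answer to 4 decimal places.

p(3.34) = -0.068503, p(3.24) = 0.029617
r₂ = 3.240000 − 0.029617·(3.240000 − 3.340000) / (0.029617 − (-0.068503)) = 3.240000 − (-0.002962)/(0.098120) = 3.270184

3.2702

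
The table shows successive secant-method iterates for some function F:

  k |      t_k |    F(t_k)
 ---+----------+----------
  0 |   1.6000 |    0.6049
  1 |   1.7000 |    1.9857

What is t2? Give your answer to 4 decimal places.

t2 = 1.7000 − 1.9857·(1.7000 − 1.6000) / (1.9857 − 0.6049)
   = 1.7000 − (0.198570)/(1.380800) = 1.556192

1.5562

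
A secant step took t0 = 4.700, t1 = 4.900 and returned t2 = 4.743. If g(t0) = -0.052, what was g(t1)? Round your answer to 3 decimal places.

The secant line through (4.700, -0.052) and (4.900, g(t1)) crosses zero at t2 = 4.743.
So (4.700, -0.052), (4.900, g(t1)), (4.743, 0) are collinear:
g(t1) = -0.052 · (4.900 − 4.743) / (4.700 − 4.743) = -0.052 · (0.15700)/(-0.04300) = 0.18986

0.190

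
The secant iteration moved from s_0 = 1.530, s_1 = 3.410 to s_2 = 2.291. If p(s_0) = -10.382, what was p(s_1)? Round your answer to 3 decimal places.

The secant line through (1.530, -10.382) and (3.410, p(s_1)) crosses zero at s_2 = 2.291.
So (1.530, -10.382), (3.410, p(s_1)), (2.291, 0) are collinear:
p(s_1) = -10.382 · (3.410 − 2.291) / (1.530 − 2.291) = -10.382 · (1.11900)/(-0.76100) = 15.26604

15.266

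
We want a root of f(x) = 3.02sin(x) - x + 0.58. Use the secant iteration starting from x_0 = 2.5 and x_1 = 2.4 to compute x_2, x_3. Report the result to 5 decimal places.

f(2.5) = -0.1126141, f(2.4) = 0.2198988
x_2 = 2.4000000 − 0.2198988·(2.4000000 − 2.5000000) / (0.2198988 − (-0.1126141)) = 2.4000000 − (-0.0219899)/(0.3325129) = 2.4661324
f(2.4661324) = 0.0021424
x_3 = 2.4661324 − 0.0021424·(2.4661324 − 2.4000000) / (0.0021424 − 0.2198988) = 2.4661324 − (0.0001417)/(-0.2177564) = 2.4667831

2.46613, 2.46678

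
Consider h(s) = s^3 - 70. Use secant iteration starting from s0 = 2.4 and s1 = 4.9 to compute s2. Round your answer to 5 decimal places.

h(2.4) = -56.1760000, h(4.9) = 47.6490000
s2 = 4.9000000 − 47.6490000·(4.9000000 − 2.4000000) / (47.6490000 − (-56.1760000)) = 4.9000000 − (119.1225000)/(103.8250000) = 3.7526607

3.75266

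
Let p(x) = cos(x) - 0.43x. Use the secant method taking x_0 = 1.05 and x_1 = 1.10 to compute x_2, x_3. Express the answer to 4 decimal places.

1.0852, 1.0853

p(1.05) = 0.046071, p(1.10) = -0.019404
x_2 = 1.100000 − (-0.019404)·(1.100000 − 1.050000) / (-0.019404 − 0.046071) = 1.100000 − (-0.000970)/(-0.065475) = 1.085182
p(1.085182) = 0.000123
x_3 = 1.085182 − 0.000123·(1.085182 − 1.100000) / (0.000123 − (-0.019404)) = 1.085182 − (-0.000002)/(0.019527) = 1.085276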